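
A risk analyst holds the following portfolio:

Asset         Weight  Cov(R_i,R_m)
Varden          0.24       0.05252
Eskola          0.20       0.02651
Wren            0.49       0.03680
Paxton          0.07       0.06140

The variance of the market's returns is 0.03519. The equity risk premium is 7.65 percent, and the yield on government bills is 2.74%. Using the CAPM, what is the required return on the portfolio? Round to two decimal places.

β_Varden = 0.05252 / 0.03519 = 1.4925
β_Eskola = 0.02651 / 0.03519 = 0.7533
β_Wren = 0.03680 / 0.03519 = 1.0458
β_Paxton = 0.06140 / 0.03519 = 1.7448
β_P = Σ w_i β_i = 0.24×1.4925 + 0.20×0.7533 + 0.49×1.0458 + 0.07×1.7448 = 1.1434
E(R_P) = R_f + β_P × MRP = 2.74% + 1.1434 × 7.65% = 11.49%

11.49%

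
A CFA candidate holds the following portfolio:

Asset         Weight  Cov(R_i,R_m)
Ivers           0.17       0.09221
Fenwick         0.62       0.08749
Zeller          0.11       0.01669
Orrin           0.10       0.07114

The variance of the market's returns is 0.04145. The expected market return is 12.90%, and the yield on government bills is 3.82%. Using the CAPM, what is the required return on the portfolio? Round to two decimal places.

21.10%

β_Ivers = 0.09221 / 0.04145 = 2.2246
β_Fenwick = 0.08749 / 0.04145 = 2.1107
β_Zeller = 0.01669 / 0.04145 = 0.4027
β_Orrin = 0.07114 / 0.04145 = 1.7163
β_P = Σ w_i β_i = 0.17×2.2246 + 0.62×2.1107 + 0.11×0.4027 + 0.10×1.7163 = 1.9027
MRP = 12.90% − 3.82% = 9.08%
E(R_P) = R_f + β_P × MRP = 3.82% + 1.9027 × 9.08% = 21.10%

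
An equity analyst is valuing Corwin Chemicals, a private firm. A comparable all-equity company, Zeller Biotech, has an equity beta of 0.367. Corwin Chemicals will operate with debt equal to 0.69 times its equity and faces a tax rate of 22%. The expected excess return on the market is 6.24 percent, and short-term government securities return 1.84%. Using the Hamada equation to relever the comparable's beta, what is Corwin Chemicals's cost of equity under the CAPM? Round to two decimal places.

5.36%

β_L = β_U × [1 + (1 − t)(D/E)] = 0.367 × [1 + (1 − 0.22) × 0.69]
    = 0.367 × [1 + 0.78 × 0.69] = 0.367 × 1.5382 = 0.5645
E(R) = R_f + β_L × MRP = 1.84% + 0.5645 × 6.24% = 5.36%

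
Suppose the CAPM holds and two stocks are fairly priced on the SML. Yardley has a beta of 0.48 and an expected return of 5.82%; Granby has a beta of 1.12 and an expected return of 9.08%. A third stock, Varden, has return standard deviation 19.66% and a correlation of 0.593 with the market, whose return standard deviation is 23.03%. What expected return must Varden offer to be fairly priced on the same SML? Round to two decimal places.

MRP = (9.08% − 5.82%) / (1.12 − 0.48) = 5.0938%
R_f = 5.82% − 0.48 × 5.0938% = 3.3750%
β_Varden = ρ·σ_i/σ_m = 0.593 × 19.66 / 23.03 = 0.5062
E(R_Varden) = R_f + β × MRP = 3.3750% + 0.5062 × 5.0938% = 5.95%

5.95%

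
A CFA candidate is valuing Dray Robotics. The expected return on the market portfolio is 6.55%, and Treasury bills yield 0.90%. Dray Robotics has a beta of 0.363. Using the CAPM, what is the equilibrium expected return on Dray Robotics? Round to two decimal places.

Market risk premium = E(R_m) − R_f = 6.55% − 0.90% = 5.65%
E(R) = R_f + β × MRP = 0.90% + 0.363 × 5.65% = 2.95%

2.95%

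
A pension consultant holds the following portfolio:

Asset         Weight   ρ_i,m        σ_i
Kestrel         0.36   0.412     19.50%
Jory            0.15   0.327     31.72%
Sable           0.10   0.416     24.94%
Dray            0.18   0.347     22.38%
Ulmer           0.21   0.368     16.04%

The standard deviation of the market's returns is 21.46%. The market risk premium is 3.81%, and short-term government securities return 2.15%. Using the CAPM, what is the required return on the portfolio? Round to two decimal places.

β_Kestrel = 0.412 × 19.50% / 21.46% = 0.3744
β_Jory = 0.327 × 31.72% / 21.46% = 0.4833
β_Sable = 0.416 × 24.94% / 21.46% = 0.4835
β_Dray = 0.347 × 22.38% / 21.46% = 0.3619
β_Ulmer = 0.368 × 16.04% / 21.46% = 0.2751
β_P = Σ w_i β_i = 0.36×0.3744 + 0.15×0.4833 + 0.10×0.4835 + 0.18×0.3619 + 0.21×0.2751 = 0.3785
E(R_P) = R_f + β_P × MRP = 2.15% + 0.3785 × 3.81% = 3.59%

3.59%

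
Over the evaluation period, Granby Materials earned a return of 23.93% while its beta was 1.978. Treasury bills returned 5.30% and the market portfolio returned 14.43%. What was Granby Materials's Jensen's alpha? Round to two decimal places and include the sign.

Market excess return = 14.43% − 5.30% = 9.13%
CAPM benchmark = R_f + β(R_m − R_f) = 5.30% + 1.978 × 9.13% = 23.35914%
α = actual − benchmark = 23.93% − 23.35914% = +0.57%

+0.57%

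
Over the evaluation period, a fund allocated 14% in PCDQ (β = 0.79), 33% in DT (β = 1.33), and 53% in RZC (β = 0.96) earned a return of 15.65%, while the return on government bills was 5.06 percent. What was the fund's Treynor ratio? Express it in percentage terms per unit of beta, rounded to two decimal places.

β_P = 0.14×0.79 + 0.33×1.33 + 0.53×0.96 = 1.0583
Treynor = (R_P − R_f) / β_P = (15.65% − 5.06%) / 1.0583 = 10.59% / 1.0583 = 10.01%

10.01%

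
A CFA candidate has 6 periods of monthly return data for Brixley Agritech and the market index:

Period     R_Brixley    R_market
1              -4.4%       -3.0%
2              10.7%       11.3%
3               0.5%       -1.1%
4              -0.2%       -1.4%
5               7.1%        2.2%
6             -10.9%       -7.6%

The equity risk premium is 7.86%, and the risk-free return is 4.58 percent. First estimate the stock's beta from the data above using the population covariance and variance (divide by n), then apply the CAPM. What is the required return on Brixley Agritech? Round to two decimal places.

13.59%

Mean R_i = (-4.4 + 10.7 + 0.5 − 0.2 + 7.1 − 10.9) / 6 = 0.4667%
Mean R_m = (-3.0 + 11.3 − 1.1 − 1.4 + 2.2 − 7.6) / 6 = 0.0667%
Σ(R_i − R̄_i)(R_m − R̄_m) = 232.1133  ⇒  Cov = 232.1133 / 6 = 38.6856
Σ(R_m − R̄_m)² = 202.4333  ⇒  Var(R_m) = 202.4333 / 6 = 33.7389
β = Cov / Var(R_m) = 38.6856 / 33.7389 = 1.1466
E(R) = R_f + β × MRP = 4.58% + 1.1466 × 7.86% = 13.59%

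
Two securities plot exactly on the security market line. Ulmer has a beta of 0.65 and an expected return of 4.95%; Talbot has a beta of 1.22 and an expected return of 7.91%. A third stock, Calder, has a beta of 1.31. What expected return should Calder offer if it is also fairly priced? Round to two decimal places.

8.38%

MRP (SML slope) = (7.91% − 4.95%) / (1.22 − 0.65) = 2.96% / 0.57 = 5.1930%
R_f (intercept) = 4.95% − 0.65 × 5.1930% = 1.5746%
E(R_Calder) = R_f + β × MRP = 1.5746% + 1.31 × 5.1930% = 8.38%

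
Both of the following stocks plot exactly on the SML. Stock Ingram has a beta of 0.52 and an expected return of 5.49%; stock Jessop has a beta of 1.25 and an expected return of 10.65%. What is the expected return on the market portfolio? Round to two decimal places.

Both satisfy E(R) = R_f + β·MRP, so the slope of the SML is
MRP = (10.65% − 5.49%) / (1.25 − 0.52) = 5.16% / 0.73 = 7.0685%
R_f = E(R_Ingram) − β_Ingram·MRP = 5.49% − 0.52 × 7.0685% = 1.8144%
E(R_m) = R_f + MRP = 1.8144% + 7.0685% = 8.88%

8.88%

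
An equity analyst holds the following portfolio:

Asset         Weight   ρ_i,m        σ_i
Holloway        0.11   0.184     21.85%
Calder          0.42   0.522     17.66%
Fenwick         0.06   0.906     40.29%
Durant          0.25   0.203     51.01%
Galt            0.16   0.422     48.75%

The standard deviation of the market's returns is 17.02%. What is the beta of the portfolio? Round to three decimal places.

β_Holloway = 0.184 × 21.85% / 17.02% = 0.2362
β_Calder = 0.522 × 17.66% / 17.02% = 0.5416
β_Fenwick = 0.906 × 40.29% / 17.02% = 2.1447
β_Durant = 0.203 × 51.01% / 17.02% = 0.6084
β_Galt = 0.422 × 48.75% / 17.02% = 1.2087
β_P = Σ w_i β_i = 0.11×0.2362 + 0.42×0.5416 + 0.06×2.1447 + 0.25×0.6084 + 0.16×1.2087 = 0.7276

0.728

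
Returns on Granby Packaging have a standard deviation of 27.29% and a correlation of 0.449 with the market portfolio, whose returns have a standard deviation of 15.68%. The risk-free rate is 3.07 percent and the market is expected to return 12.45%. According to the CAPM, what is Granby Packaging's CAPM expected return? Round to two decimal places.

10.40%

β = ρ × σ_i / σ_m = 0.449 × 27.29% / 15.68% = 0.7815
MRP = 12.45% − 3.07% = 9.38%
E(R) = 3.07% + 0.7815 × 9.38% = 10.40%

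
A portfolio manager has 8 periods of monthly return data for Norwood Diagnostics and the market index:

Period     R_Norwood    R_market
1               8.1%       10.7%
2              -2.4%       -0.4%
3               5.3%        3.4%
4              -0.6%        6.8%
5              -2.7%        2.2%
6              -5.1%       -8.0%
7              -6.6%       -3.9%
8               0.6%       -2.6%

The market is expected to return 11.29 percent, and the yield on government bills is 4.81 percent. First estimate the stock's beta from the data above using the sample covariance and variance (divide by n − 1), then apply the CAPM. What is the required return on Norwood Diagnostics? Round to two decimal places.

8.98%

Mean R_i = (8.1 − 2.4 + 5.3 − 0.6 − 2.7 − 5.1 − 6.6 + 0.6) / 8 = -0.4250%
Mean R_m = (10.7 − 0.4 + 3.4 + 6.8 + 2.2 − 8.0 − 3.9 − 2.6) / 8 = 1.0250%
Σ(R_i − R̄_i)(R_m − R̄_m) = 164.0950  ⇒  Cov = 164.0950 / 7 = 23.4421
Σ(R_m − R̄_m)² = 254.8550  ⇒  Var(R_m) = 254.8550 / 7 = 36.4079
β = Cov / Var(R_m) = 23.4421 / 36.4079 = 0.6439
MRP = 11.29% − 4.81% = 6.48%
E(R) = R_f + β × MRP = 4.81% + 0.6439 × 6.48% = 8.98%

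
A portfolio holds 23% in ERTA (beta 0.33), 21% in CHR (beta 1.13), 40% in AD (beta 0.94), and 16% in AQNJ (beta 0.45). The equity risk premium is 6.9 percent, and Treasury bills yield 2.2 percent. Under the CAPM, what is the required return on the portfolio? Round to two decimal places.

7.45%

β_P = Σ w_i β_i = 0.23×0.33 + 0.21×1.13 + 0.40×0.94 + 0.16×0.45 = 0.7612
E(R_P) = R_f + β_P × MRP = 2.2% + 0.7612 × 6.9% = 7.45%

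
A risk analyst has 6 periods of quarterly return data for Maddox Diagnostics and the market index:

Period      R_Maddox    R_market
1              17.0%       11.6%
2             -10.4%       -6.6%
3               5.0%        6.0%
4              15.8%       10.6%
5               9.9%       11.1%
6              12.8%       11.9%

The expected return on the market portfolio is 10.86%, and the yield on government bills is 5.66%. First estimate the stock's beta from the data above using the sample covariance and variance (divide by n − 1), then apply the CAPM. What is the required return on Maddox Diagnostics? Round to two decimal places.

12.73%

Mean R_i = (17.0 − 10.4 + 5.0 + 15.8 + 9.9 + 12.8) / 6 = 8.3500%
Mean R_m = (11.6 − 6.6 + 6.0 + 10.6 + 11.1 + 11.9) / 6 = 7.4333%
Σ(R_i − R̄_i)(R_m − R̄_m) = 353.1200  ⇒  Cov = 353.1200 / 5 = 70.6240
Σ(R_m − R̄_m)² = 259.7733  ⇒  Var(R_m) = 259.7733 / 5 = 51.9547
β = Cov / Var(R_m) = 70.6240 / 51.9547 = 1.3593
MRP = 10.86% − 5.66% = 5.20%
E(R) = R_f + β × MRP = 5.66% + 1.3593 × 5.20% = 12.73%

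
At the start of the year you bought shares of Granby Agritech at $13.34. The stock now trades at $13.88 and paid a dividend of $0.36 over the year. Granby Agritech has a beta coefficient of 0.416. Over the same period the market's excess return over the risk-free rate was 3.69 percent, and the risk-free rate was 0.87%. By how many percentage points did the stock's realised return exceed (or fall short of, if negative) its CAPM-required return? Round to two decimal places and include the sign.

Realised HPR = (P1 + D1 − P0) / P0 = (13.88 + 0.36 − 13.34) / 13.34 = 0.90 / 13.34 = 6.7466%
CAPM required = R_f + β·MRP = 0.87% + 0.416 × 3.69% = 2.40504%
α = realised − required = 6.7466% − 2.40504% = +4.34%

+4.34%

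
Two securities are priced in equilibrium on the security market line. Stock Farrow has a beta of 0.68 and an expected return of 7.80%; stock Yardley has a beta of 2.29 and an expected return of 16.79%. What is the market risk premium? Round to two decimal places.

Both satisfy E(R) = R_f + β·MRP, so the slope of the SML is
MRP = (16.79% − 7.80%) / (2.29 − 0.68) = 8.99% / 1.61 = 5.5839%

5.58%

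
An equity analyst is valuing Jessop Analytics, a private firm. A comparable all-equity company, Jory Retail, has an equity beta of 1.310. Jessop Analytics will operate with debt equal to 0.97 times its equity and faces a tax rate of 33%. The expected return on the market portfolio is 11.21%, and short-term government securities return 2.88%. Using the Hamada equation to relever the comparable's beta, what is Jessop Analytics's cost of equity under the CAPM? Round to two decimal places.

β_L = β_U × [1 + (1 − t)(D/E)] = 1.310 × [1 + (1 − 0.33) × 0.97]
    = 1.310 × [1 + 0.67 × 0.97] = 1.310 × 1.6499 = 2.1614
MRP = 11.21% − 2.88% = 8.33%
E(R) = R_f + β_L × MRP = 2.88% + 2.1614 × 8.33% = 20.88%

20.88%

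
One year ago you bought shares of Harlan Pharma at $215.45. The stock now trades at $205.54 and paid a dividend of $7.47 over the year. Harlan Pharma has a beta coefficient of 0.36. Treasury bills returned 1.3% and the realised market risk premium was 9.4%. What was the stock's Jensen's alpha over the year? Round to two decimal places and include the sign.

Realised HPR = (P1 + D1 − P0) / P0 = (205.54 + 7.47 − 215.45) / 215.45 = -2.44 / 215.45 = -1.1325%
CAPM required = R_f + β·MRP = 1.3% + 0.36 × 9.4% = 4.6840%
α = realised − required = -1.1325% − 4.6840% = -5.82%

-5.82%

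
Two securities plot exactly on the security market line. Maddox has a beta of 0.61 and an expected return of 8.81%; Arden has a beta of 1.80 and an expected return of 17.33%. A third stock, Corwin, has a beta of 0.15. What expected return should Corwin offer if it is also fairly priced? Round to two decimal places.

5.52%

MRP (SML slope) = (17.33% − 8.81%) / (1.80 − 0.61) = 8.52% / 1.19 = 7.1597%
R_f (intercept) = 8.81% − 0.61 × 7.1597% = 4.4426%
E(R_Corwin) = R_f + β × MRP = 4.4426% + 0.15 × 7.1597% = 5.52%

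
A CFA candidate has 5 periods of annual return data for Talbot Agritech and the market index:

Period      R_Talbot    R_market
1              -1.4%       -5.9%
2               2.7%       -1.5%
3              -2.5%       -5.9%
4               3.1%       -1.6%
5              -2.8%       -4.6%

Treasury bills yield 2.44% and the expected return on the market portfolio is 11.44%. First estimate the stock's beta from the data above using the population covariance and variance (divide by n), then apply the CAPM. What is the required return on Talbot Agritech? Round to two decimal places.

13.20%

Mean R_i = (-1.4 + 2.7 − 2.5 + 3.1 − 2.8) / 5 = -0.1800%
Mean R_m = (-5.9 − 1.5 − 5.9 − 1.6 − 4.6) / 5 = -3.9000%
Σ(R_i − R̄_i)(R_m − R̄_m) = 23.3700  ⇒  Cov = 23.3700 / 5 = 4.6740
Σ(R_m − R̄_m)² = 19.5400  ⇒  Var(R_m) = 19.5400 / 5 = 3.9080
β = Cov / Var(R_m) = 4.6740 / 3.9080 = 1.1960
MRP = 11.44% − 2.44% = 9.00%
E(R) = R_f + β × MRP = 2.44% + 1.1960 × 9.00% = 13.20%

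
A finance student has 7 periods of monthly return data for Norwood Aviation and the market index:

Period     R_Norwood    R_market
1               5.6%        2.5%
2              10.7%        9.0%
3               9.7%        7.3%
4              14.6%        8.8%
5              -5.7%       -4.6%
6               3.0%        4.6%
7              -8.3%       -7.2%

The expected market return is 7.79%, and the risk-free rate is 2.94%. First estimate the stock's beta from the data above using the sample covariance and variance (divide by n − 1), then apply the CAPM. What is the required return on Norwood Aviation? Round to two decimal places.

Mean R_i = (5.6 + 10.7 + 9.7 + 14.6 − 5.7 + 3.0 − 8.3) / 7 = 4.2286%
Mean R_m = (2.5 + 9.0 + 7.3 + 8.8 − 4.6 + 4.6 − 7.2) / 7 = 2.9143%
Σ(R_i − R̄_i)(R_m − R̄_m) = 323.1071  ⇒  Cov = 323.1071 / 6 = 53.8512
Σ(R_m − R̄_m)² = 252.6886  ⇒  Var(R_m) = 252.6886 / 6 = 42.1148
β = Cov / Var(R_m) = 53.8512 / 42.1148 = 1.2787
MRP = 7.79% − 2.94% = 4.85%
E(R) = R_f + β × MRP = 2.94% + 1.2787 × 4.85% = 9.14%

9.14%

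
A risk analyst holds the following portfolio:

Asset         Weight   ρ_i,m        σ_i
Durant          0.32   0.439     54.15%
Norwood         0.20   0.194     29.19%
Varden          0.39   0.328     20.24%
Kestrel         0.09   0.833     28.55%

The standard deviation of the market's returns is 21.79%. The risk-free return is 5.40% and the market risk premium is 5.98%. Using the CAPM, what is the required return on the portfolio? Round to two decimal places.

β_Durant = 0.439 × 54.15% / 21.79% = 1.0910
β_Norwood = 0.194 × 29.19% / 21.79% = 0.2599
β_Varden = 0.328 × 20.24% / 21.79% = 0.3047
β_Kestrel = 0.833 × 28.55% / 21.79% = 1.0914
β_P = Σ w_i β_i = 0.32×1.0910 + 0.20×0.2599 + 0.39×0.3047 + 0.09×1.0914 = 0.6182
E(R_P) = R_f + β_P × MRP = 5.40% + 0.6182 × 5.98% = 9.10%

9.10%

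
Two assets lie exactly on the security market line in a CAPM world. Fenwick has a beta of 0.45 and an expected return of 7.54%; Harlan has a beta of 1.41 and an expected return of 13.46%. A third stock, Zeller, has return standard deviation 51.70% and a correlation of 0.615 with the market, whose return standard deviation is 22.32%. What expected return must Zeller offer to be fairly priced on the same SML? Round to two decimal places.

13.55%

MRP = (13.46% − 7.54%) / (1.41 − 0.45) = 6.1667%
R_f = 7.54% − 0.45 × 6.1667% = 4.7650%
β_Zeller = ρ·σ_i/σ_m = 0.615 × 51.70 / 22.32 = 1.4245
E(R_Zeller) = R_f + β × MRP = 4.7650% + 1.4245 × 6.1667% = 13.55%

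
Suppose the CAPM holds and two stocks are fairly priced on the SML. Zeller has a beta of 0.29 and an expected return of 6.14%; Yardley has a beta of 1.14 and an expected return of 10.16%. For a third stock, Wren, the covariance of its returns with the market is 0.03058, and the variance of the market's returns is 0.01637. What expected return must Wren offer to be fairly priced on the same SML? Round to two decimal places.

13.60%

MRP = (10.16% − 6.14%) / (1.14 − 0.29) = 4.7294%
R_f = 6.14% − 0.29 × 4.7294% = 4.7685%
β_Wren = Cov / Var(R_m) = 0.03058 / 0.01637 = 1.8681
E(R_Wren) = R_f + β × MRP = 4.7685% + 1.8681 × 4.7294% = 13.60%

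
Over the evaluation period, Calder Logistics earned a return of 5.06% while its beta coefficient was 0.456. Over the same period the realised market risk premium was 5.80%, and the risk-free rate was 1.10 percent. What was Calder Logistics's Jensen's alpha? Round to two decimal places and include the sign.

+1.32%

CAPM benchmark = R_f + β(R_m − R_f) = 1.10% + 0.456 × 5.80% = 3.74480%
α = actual − benchmark = 5.06% − 3.74480% = +1.32%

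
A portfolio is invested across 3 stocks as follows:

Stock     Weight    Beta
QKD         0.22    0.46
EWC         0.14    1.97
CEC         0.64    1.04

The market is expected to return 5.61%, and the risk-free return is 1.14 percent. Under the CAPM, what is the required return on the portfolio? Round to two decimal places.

5.80%

β_P = Σ w_i β_i = 0.22×0.46 + 0.14×1.97 + 0.64×1.04 = 1.0426
MRP = 5.61% − 1.14% = 4.47%
E(R_P) = R_f + β_P × MRP = 1.14% + 1.0426 × 4.47% = 5.80%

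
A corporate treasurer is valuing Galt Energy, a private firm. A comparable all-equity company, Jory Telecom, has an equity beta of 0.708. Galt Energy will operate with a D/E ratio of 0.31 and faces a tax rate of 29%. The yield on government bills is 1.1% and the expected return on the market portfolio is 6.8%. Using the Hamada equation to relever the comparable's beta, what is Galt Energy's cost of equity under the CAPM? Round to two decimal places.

6.02%

β_L = β_U × [1 + (1 − t)(D/E)] = 0.708 × [1 + (1 − 0.29) × 0.31]
    = 0.708 × [1 + 0.71 × 0.31] = 0.708 × 1.2201 = 0.8638
MRP = 6.8% − 1.1% = 5.70%
E(R) = R_f + β_L × MRP = 1.1% + 0.8638 × 5.7% = 6.02%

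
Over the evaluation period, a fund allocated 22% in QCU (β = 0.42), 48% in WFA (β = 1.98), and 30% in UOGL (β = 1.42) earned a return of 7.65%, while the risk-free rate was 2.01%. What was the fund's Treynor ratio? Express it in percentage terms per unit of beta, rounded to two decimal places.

β_P = 0.22×0.42 + 0.48×1.98 + 0.30×1.42 = 1.4688
Treynor = (R_P − R_f) / β_P = (7.65% − 2.01%) / 1.4688 = 5.64% / 1.4688 = 3.84%

3.84%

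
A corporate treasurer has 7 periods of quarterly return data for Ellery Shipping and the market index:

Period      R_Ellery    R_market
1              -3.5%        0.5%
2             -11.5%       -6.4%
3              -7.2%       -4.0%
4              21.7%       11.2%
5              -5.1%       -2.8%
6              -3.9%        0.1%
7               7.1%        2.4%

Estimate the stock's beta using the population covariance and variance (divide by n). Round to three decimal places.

Mean R_i = (-3.5 − 11.5 − 7.2 + 21.7 − 5.1 − 3.9 + 7.1) / 7 = -0.3429%
Mean R_m = (0.5 − 6.4 − 4.0 + 11.2 − 2.8 + 0.1 + 2.4) / 7 = 0.1429%
Σ(R_i − R̄_i)(R_m − R̄_m) = 374.9629  ⇒  Cov = 374.9629 / 7 = 53.5661
Σ(R_m − R̄_m)² = 196.1171  ⇒  Var(R_m) = 196.1171 / 7 = 28.0167
β = Cov / Var(R_m) = 53.5661 / 28.0167 = 1.9119

1.912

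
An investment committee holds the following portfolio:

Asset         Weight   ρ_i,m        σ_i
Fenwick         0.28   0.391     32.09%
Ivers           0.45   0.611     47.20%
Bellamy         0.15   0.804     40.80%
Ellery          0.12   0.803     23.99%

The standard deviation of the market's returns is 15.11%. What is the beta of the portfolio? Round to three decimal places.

β_Fenwick = 0.391 × 32.09% / 15.11% = 0.8304
β_Ivers = 0.611 × 47.20% / 15.11% = 1.9086
β_Bellamy = 0.804 × 40.80% / 15.11% = 2.1710
β_Ellery = 0.803 × 23.99% / 15.11% = 1.2749
β_P = Σ w_i β_i = 0.28×0.8304 + 0.45×1.9086 + 0.15×2.1710 + 0.12×1.2749 = 1.5700

1.570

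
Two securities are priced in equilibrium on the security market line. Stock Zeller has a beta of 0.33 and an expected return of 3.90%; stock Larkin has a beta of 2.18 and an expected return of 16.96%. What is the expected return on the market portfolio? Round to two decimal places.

Both satisfy E(R) = R_f + β·MRP, so the slope of the SML is
MRP = (16.96% − 3.90%) / (2.18 − 0.33) = 13.06% / 1.85 = 7.0595%
R_f = E(R_Zeller) − β_Zeller·MRP = 3.90% − 0.33 × 7.0595% = 1.5704%
E(R_m) = R_f + MRP = 1.5704% + 7.0595% = 8.63%

8.63%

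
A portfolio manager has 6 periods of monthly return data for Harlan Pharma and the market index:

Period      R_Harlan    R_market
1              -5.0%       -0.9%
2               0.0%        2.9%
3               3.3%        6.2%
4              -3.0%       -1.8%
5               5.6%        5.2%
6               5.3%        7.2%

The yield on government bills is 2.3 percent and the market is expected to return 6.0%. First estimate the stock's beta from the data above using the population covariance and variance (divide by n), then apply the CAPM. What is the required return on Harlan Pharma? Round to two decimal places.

Mean R_i = (-5.0 + 0.0 + 3.3 − 3.0 + 5.6 + 5.3) / 6 = 1.0333%
Mean R_m = (-0.9 + 2.9 + 6.2 − 1.8 + 5.2 + 7.2) / 6 = 3.1333%
Σ(R_i − R̄_i)(R_m − R̄_m) = 78.2133  ⇒  Cov = 78.2133 / 6 = 13.0356
Σ(R_m − R̄_m)² = 70.8733  ⇒  Var(R_m) = 70.8733 / 6 = 11.8122
β = Cov / Var(R_m) = 13.0356 / 11.8122 = 1.1036
MRP = 6.0% − 2.3% = 3.70%
E(R) = R_f + β × MRP = 2.3% + 1.1036 × 3.7% = 6.38%

6.38%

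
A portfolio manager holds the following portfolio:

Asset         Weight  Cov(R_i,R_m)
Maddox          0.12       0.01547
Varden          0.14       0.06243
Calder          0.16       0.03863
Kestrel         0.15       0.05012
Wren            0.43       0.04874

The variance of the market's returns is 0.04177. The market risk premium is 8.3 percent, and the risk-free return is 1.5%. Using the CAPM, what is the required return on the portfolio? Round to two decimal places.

β_Maddox = 0.01547 / 0.04177 = 0.3704
β_Varden = 0.06243 / 0.04177 = 1.4946
β_Calder = 0.03863 / 0.04177 = 0.9248
β_Kestrel = 0.05012 / 0.04177 = 1.1999
β_Wren = 0.04874 / 0.04177 = 1.1669
β_P = Σ w_i β_i = 0.12×0.3704 + 0.14×1.4946 + 0.16×0.9248 + 0.15×1.1999 + 0.43×1.1669 = 1.0834
E(R_P) = R_f + β_P × MRP = 1.5% + 1.0834 × 8.3% = 10.49%

10.49%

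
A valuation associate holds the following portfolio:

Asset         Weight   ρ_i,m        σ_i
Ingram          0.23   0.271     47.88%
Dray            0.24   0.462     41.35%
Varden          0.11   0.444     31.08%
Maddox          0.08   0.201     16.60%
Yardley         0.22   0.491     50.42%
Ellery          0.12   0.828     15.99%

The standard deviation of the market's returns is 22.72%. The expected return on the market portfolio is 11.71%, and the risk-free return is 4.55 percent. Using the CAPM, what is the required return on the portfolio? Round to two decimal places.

β_Ingram = 0.271 × 47.88% / 22.72% = 0.5711
β_Dray = 0.462 × 41.35% / 22.72% = 0.8408
β_Varden = 0.444 × 31.08% / 22.72% = 0.6074
β_Maddox = 0.201 × 16.60% / 22.72% = 0.1469
β_Yardley = 0.491 × 50.42% / 22.72% = 1.0896
β_Ellery = 0.828 × 15.99% / 22.72% = 0.5827
β_P = Σ w_i β_i = 0.23×0.5711 + 0.24×0.8408 + 0.11×0.6074 + 0.08×0.1469 + 0.22×1.0896 + 0.12×0.5827 = 0.7213
MRP = 11.71% − 4.55% = 7.16%
E(R_P) = R_f + β_P × MRP = 4.55% + 0.7213 × 7.16% = 9.71%

9.71%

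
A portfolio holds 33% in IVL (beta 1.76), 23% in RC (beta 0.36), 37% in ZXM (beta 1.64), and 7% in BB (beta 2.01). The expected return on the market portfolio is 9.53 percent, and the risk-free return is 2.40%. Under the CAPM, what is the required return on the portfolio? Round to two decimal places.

β_P = Σ w_i β_i = 0.33×1.76 + 0.23×0.36 + 0.37×1.64 + 0.07×2.01 = 1.4111
MRP = 9.53% − 2.40% = 7.13%
E(R_P) = R_f + β_P × MRP = 2.40% + 1.4111 × 7.13% = 12.46%

12.46%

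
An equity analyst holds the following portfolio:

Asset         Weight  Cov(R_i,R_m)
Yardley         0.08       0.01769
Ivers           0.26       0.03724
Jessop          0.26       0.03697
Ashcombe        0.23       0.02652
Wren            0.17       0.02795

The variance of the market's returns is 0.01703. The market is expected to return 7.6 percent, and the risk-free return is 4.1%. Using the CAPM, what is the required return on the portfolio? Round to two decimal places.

10.59%

β_Yardley = 0.01769 / 0.01703 = 1.0388
β_Ivers = 0.03724 / 0.01703 = 2.1867
β_Jessop = 0.03697 / 0.01703 = 2.1709
β_Ashcombe = 0.02652 / 0.01703 = 1.5573
β_Wren = 0.02795 / 0.01703 = 1.6412
β_P = Σ w_i β_i = 0.08×1.0388 + 0.26×2.1867 + 0.26×2.1709 + 0.23×1.5573 + 0.17×1.6412 = 1.8533
MRP = 7.6% − 4.1% = 3.50%
E(R_P) = R_f + β_P × MRP = 4.1% + 1.8533 × 3.5% = 10.59%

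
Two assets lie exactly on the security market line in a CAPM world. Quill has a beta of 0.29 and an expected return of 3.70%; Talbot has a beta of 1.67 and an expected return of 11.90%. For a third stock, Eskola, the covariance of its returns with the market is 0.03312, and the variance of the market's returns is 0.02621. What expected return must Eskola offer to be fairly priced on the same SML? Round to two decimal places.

9.49%

MRP = (11.90% − 3.70%) / (1.67 − 0.29) = 5.9420%
R_f = 3.70% − 0.29 × 5.9420% = 1.9768%
β_Eskola = Cov / Var(R_m) = 0.03312 / 0.02621 = 1.2636
E(R_Eskola) = R_f + β × MRP = 1.9768% + 1.2636 × 5.9420% = 9.49%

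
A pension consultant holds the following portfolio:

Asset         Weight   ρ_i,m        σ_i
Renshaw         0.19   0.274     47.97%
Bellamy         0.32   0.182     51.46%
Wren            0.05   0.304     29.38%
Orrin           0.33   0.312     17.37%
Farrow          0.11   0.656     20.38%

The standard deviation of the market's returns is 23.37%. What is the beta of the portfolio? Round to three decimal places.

0.394

β_Renshaw = 0.274 × 47.97% / 23.37% = 0.5624
β_Bellamy = 0.182 × 51.46% / 23.37% = 0.4008
β_Wren = 0.304 × 29.38% / 23.37% = 0.3822
β_Orrin = 0.312 × 17.37% / 23.37% = 0.2319
β_Farrow = 0.656 × 20.38% / 23.37% = 0.5721
β_P = Σ w_i β_i = 0.19×0.5624 + 0.32×0.4008 + 0.05×0.3822 + 0.33×0.2319 + 0.11×0.5721 = 0.3937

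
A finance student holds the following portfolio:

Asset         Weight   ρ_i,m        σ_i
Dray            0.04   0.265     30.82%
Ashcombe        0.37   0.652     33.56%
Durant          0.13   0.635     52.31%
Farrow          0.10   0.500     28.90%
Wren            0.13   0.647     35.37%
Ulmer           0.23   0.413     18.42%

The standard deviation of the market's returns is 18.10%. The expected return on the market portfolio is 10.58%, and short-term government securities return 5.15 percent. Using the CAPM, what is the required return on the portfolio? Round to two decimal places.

10.82%

β_Dray = 0.265 × 30.82% / 18.10% = 0.4512
β_Ashcombe = 0.652 × 33.56% / 18.10% = 1.2089
β_Durant = 0.635 × 52.31% / 18.10% = 1.8352
β_Farrow = 0.500 × 28.90% / 18.10% = 0.7983
β_Wren = 0.647 × 35.37% / 18.10% = 1.2643
β_Ulmer = 0.413 × 18.42% / 18.10% = 0.4203
β_P = Σ w_i β_i = 0.04×0.4512 + 0.37×1.2089 + 0.13×1.8352 + 0.10×0.7983 + 0.13×1.2643 + 0.23×0.4203 = 1.0448
MRP = 10.58% − 5.15% = 5.43%
E(R_P) = R_f + β_P × MRP = 5.15% + 1.0448 × 5.43% = 10.82%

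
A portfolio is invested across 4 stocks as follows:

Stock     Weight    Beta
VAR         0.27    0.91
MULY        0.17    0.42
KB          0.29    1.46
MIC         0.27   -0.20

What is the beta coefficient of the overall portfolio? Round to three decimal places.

0.687

β_P = Σ w_i β_i = 0.27×0.91 + 0.17×0.42 + 0.29×1.46 + 0.27×-0.20 = 0.6865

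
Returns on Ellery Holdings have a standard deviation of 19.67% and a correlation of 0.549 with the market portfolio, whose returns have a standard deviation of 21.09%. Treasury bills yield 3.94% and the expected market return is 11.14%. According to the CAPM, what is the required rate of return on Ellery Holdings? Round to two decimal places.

β = ρ × σ_i / σ_m = 0.549 × 19.67% / 21.09% = 0.5120
MRP = 11.14% − 3.94% = 7.20%
E(R) = 3.94% + 0.5120 × 7.20% = 7.63%

7.63%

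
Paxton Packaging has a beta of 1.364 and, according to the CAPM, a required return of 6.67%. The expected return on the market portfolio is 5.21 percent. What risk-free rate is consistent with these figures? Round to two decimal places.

1.20%

E(R) = R_f + β(E(R_m) − R_f) = R_f(1 − β) + β·E(R_m)
6.67% = R_f × (1 − 1.364) + 1.364 × 5.21%
6.67% = R_f × -0.364 + 7.10644%
R_f = (6.67% − 7.10644%) / -0.364 = 1.20%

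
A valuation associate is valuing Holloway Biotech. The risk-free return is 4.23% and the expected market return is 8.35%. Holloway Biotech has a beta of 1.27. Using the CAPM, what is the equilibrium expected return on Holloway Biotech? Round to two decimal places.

Market risk premium = E(R_m) − R_f = 8.35% − 4.23% = 4.12%
E(R) = R_f + β × MRP = 4.23% + 1.27 × 4.12% = 9.46%

9.46%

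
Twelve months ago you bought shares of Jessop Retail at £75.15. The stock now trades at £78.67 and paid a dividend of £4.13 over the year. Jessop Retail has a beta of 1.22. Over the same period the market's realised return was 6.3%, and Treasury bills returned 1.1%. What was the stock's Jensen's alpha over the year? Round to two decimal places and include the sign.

+2.74%

Realised HPR = (P1 + D1 − P0) / P0 = (78.67 + 4.13 − 75.15) / 75.15 = 7.65 / 75.15 = 10.1796%
MRP = 6.3% − 1.1% = 5.20%
CAPM required = R_f + β·MRP = 1.1% + 1.22 × 5.2% = 7.4440%
α = realised − required = 10.1796% − 7.4440% = +2.74%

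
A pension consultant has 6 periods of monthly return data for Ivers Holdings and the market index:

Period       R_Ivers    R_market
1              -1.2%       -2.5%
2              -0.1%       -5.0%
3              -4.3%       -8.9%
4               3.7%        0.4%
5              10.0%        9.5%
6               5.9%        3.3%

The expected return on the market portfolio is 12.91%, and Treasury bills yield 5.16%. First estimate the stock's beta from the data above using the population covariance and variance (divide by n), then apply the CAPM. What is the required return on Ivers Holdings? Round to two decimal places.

11.25%

Mean R_i = (-1.2 − 0.1 − 4.3 + 3.7 + 10.0 + 5.9) / 6 = 2.3333%
Mean R_m = (-2.5 − 5.0 − 8.9 + 0.4 + 9.5 + 3.3) / 6 = -0.5333%
Σ(R_i − R̄_i)(R_m − R̄_m) = 165.1867  ⇒  Cov = 165.1867 / 6 = 27.5311
Σ(R_m − R̄_m)² = 210.0533  ⇒  Var(R_m) = 210.0533 / 6 = 35.0089
β = Cov / Var(R_m) = 27.5311 / 35.0089 = 0.7864
MRP = 12.91% − 5.16% = 7.75%
E(R) = R_f + β × MRP = 5.16% + 0.7864 × 7.75% = 11.25%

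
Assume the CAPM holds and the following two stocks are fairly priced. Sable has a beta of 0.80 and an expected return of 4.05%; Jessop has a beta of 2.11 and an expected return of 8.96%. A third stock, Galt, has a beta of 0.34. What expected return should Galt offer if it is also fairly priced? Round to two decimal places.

2.33%

MRP (SML slope) = (8.96% − 4.05%) / (2.11 − 0.80) = 4.91% / 1.31 = 3.7481%
R_f (intercept) = 4.05% − 0.80 × 3.7481% = 1.0515%
E(R_Galt) = R_f + β × MRP = 1.0515% + 0.34 × 3.7481% = 2.33%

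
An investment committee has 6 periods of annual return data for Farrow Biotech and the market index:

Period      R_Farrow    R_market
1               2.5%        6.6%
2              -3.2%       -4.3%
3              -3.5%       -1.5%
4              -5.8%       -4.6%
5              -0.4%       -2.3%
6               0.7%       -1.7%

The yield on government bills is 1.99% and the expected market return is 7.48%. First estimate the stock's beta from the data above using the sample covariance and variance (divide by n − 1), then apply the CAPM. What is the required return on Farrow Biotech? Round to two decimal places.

5.23%

Mean R_i = (2.5 − 3.2 − 3.5 − 5.8 − 0.4 + 0.7) / 6 = -1.6167%
Mean R_m = (6.6 − 4.3 − 1.5 − 4.6 − 2.3 − 1.7) / 6 = -1.3000%
Σ(R_i − R̄_i)(R_m − R̄_m) = 49.3100  ⇒  Cov = 49.3100 / 5 = 9.8620
Σ(R_m − R̄_m)² = 83.5000  ⇒  Var(R_m) = 83.5000 / 5 = 16.7000
β = Cov / Var(R_m) = 9.8620 / 16.7000 = 0.5905
MRP = 7.48% − 1.99% = 5.49%
E(R) = R_f + β × MRP = 1.99% + 0.5905 × 5.49% = 5.23%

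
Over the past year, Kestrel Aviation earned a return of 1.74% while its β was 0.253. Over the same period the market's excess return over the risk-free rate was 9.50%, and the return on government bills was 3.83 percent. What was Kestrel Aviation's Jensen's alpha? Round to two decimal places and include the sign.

CAPM benchmark = R_f + β(R_m − R_f) = 3.83% + 0.253 × 9.50% = 6.23350%
α = actual − benchmark = 1.74% − 6.23350% = -4.49%

-4.49%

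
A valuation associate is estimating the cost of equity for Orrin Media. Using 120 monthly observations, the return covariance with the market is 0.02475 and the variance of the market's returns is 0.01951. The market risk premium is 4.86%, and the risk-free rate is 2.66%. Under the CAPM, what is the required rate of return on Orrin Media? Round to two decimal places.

β = Cov(R_i, R_m) / Var(R_m) = 0.02475 / 0.01951 = 1.2686
E(R) = R_f + β × MRP = 2.66% + 1.2686 × 4.86% = 8.83%

8.83%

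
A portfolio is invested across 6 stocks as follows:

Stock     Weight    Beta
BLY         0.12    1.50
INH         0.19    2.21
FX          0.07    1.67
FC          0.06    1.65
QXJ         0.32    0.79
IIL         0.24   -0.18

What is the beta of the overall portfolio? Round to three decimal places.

1.025

β_P = Σ w_i β_i = 0.12×1.50 + 0.19×2.21 + 0.07×1.67 + 0.06×1.65 + 0.32×0.79 + 0.24×-0.18 = 1.0254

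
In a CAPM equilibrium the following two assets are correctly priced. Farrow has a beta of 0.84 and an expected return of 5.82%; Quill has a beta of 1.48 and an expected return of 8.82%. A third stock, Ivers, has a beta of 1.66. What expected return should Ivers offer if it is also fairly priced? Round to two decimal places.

9.66%

MRP (SML slope) = (8.82% − 5.82%) / (1.48 − 0.84) = 3.00% / 0.64 = 4.6875%
R_f (intercept) = 5.82% − 0.84 × 4.6875% = 1.8825%
E(R_Ivers) = R_f + β × MRP = 1.8825% + 1.66 × 4.6875% = 9.66%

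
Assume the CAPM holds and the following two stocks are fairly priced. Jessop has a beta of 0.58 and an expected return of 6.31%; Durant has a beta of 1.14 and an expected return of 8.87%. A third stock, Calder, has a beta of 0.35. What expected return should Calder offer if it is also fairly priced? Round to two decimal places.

5.26%

MRP (SML slope) = (8.87% − 6.31%) / (1.14 − 0.58) = 2.56% / 0.56 = 4.5714%
R_f (intercept) = 6.31% − 0.58 × 4.5714% = 3.6586%
E(R_Calder) = R_f + β × MRP = 3.6586% + 0.35 × 4.5714% = 5.26%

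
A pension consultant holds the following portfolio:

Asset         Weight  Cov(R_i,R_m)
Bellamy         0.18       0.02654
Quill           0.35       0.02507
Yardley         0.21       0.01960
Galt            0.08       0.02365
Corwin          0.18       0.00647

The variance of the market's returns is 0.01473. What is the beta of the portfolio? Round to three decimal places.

β_Bellamy = 0.02654 / 0.01473 = 1.8018
β_Quill = 0.02507 / 0.01473 = 1.7020
β_Yardley = 0.01960 / 0.01473 = 1.3306
β_Galt = 0.02365 / 0.01473 = 1.6056
β_Corwin = 0.00647 / 0.01473 = 0.4392
β_P = Σ w_i β_i = 0.18×1.8018 + 0.35×1.7020 + 0.21×1.3306 + 0.08×1.6056 + 0.18×0.4392 = 1.4070

1.407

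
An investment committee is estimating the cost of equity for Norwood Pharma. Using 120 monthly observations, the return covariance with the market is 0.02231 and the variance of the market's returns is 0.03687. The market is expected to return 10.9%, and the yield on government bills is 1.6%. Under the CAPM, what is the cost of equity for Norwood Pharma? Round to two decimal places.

β = Cov(R_i, R_m) / Var(R_m) = 0.02231 / 0.03687 = 0.6051
MRP = 10.9% − 1.6% = 9.30%
E(R) = R_f + β × MRP = 1.6% + 0.6051 × 9.3% = 7.23%

7.23%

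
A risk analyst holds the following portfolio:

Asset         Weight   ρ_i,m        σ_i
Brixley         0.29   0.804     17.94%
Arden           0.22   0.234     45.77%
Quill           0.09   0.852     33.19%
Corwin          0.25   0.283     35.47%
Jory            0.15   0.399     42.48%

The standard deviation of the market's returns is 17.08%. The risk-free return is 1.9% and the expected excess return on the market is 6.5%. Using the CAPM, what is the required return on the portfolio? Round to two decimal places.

β_Brixley = 0.804 × 17.94% / 17.08% = 0.8445
β_Arden = 0.234 × 45.77% / 17.08% = 0.6271
β_Quill = 0.852 × 33.19% / 17.08% = 1.6556
β_Corwin = 0.283 × 35.47% / 17.08% = 0.5877
β_Jory = 0.399 × 42.48% / 17.08% = 0.9924
β_P = Σ w_i β_i = 0.29×0.8445 + 0.22×0.6271 + 0.09×1.6556 + 0.25×0.5877 + 0.15×0.9924 = 0.8277
E(R_P) = R_f + β_P × MRP = 1.9% + 0.8277 × 6.5% = 7.28%

7.28%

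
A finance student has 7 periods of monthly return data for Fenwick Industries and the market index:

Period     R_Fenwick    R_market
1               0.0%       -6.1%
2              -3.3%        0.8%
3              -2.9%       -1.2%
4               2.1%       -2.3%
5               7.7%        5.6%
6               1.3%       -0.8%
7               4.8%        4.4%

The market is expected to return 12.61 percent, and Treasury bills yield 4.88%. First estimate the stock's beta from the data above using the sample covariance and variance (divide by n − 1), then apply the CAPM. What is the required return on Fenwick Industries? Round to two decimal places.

9.61%

Mean R_i = (0.0 − 3.3 − 2.9 + 2.1 + 7.7 + 1.3 + 4.8) / 7 = 1.3857%
Mean R_m = (-6.1 + 0.8 − 1.2 − 2.3 + 5.6 − 0.8 + 4.4) / 7 = 0.0571%
Σ(R_i − R̄_i)(R_m − R̄_m) = 58.6557  ⇒  Cov = 58.6557 / 6 = 9.7760
Σ(R_m − R̄_m)² = 95.9171  ⇒  Var(R_m) = 95.9171 / 6 = 15.9862
β = Cov / Var(R_m) = 9.7760 / 15.9862 = 0.6115
MRP = 12.61% − 4.88% = 7.73%
E(R) = R_f + β × MRP = 4.88% + 0.6115 × 7.73% = 9.61%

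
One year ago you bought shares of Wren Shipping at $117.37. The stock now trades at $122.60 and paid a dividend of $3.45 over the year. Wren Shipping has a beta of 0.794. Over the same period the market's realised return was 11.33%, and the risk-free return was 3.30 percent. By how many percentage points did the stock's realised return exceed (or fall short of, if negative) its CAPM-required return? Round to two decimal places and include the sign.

-2.28%

Realised HPR = (P1 + D1 − P0) / P0 = (122.60 + 3.45 − 117.37) / 117.37 = 8.68 / 117.37 = 7.3954%
MRP = 11.33% − 3.30% = 8.03%
CAPM required = R_f + β·MRP = 3.30% + 0.794 × 8.03% = 9.67582%
α = realised − required = 7.3954% − 9.67582% = -2.28%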